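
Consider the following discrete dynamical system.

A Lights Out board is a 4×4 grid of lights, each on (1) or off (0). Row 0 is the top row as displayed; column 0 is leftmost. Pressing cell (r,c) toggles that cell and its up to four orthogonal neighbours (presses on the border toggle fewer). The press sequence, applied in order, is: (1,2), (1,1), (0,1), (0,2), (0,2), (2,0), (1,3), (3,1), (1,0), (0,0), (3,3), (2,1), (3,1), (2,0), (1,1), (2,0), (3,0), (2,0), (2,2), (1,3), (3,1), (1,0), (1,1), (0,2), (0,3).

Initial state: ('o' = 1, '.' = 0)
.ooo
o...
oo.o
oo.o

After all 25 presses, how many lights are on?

10

0) .ooo
o...
oo.o
oo.o
1) .o.o
oooo
oooo
oo.o
2) ...o
...o
o.oo
oo.o
3) oooo
.o.o
o.oo
oo.o
4) o...
.ooo
o.oo
oo.o
5) oooo
.o.o
o.oo
oo.o
6) oooo
oo.o
.ooo
.o.o
7) ooo.
ooo.
.oo.
.o.o
8) ooo.
ooo.
..o.
o.oo
9) .oo.
..o.
o.o.
o.oo
10) o.o.
o.o.
o.o.
o.oo
11) o.o.
o.o.
o.oo
o...
12) o.o.
ooo.
.o.o
oo..
13) o.o.
ooo.
...o
..o.
14) o.o.
.oo.
oo.o
o.o.
15) ooo.
o...
o..o
o.o.
16) ooo.
....
.o.o
..o.
17) ooo.
....
oo.o
ooo.
18) ooo.
o...
...o
.oo.
19) ooo.
o.o.
.oo.
.o..
20) oooo
o..o
.ooo
.o..
21) oooo
o..o
..oo
o.o.
22) .ooo
.o.o
o.oo
o.o.
23) ..oo
o.oo
oooo
o.o.
24) .o..
o..o
oooo
o.o.
25) .ooo
o...
oooo
o.o.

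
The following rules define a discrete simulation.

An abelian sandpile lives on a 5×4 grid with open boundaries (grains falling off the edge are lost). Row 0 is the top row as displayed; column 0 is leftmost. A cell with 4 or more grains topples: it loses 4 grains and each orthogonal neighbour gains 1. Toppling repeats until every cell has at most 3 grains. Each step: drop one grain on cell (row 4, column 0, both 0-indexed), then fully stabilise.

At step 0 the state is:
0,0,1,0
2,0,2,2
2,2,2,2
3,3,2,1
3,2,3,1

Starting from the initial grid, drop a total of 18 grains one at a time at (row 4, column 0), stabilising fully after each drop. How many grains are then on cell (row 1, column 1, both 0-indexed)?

1

0) 0,0,1,0
2,0,2,2
2,2,2,2
3,3,2,1
3,2,3,1
1) 0,0,1,0
2,0,2,2
3,3,3,2
1,2,0,2
2,1,1,2
2) 0,0,1,0
2,0,2,2
3,3,3,2
1,2,0,2
3,1,1,2
3) 0,0,1,0
2,0,2,2
3,3,3,2
2,2,0,2
0,2,1,2
4) 0,0,1,0
2,0,2,2
3,3,3,2
2,2,0,2
1,2,1,2
5) 0,0,1,0
2,0,2,2
3,3,3,2
2,2,0,2
2,2,1,2
6) 0,0,1,0
2,0,2,2
3,3,3,2
2,2,0,2
3,2,1,2
7) 0,0,1,0
2,0,2,2
3,3,3,2
3,2,0,2
0,3,1,2
8) 0,0,1,0
2,0,2,2
3,3,3,2
3,2,0,2
1,3,1,2
9) 0,0,1,0
2,0,2,2
3,3,3,2
3,2,0,2
2,3,1,2
10) 0,0,1,0
2,0,2,2
3,3,3,2
3,2,0,2
3,3,1,2
11) 0,0,1,0
3,1,3,2
1,2,0,3
2,1,2,2
2,1,2,2
12) 0,0,1,0
3,1,3,2
1,2,0,3
2,1,2,2
3,1,2,2
13) 0,0,1,0
3,1,3,2
1,2,0,3
3,1,2,2
0,2,2,2
14) 0,0,1,0
3,1,3,2
1,2,0,3
3,1,2,2
1,2,2,2
15) 0,0,1,0
3,1,3,2
1,2,0,3
3,1,2,2
2,2,2,2
16) 0,0,1,0
3,1,3,2
1,2,0,3
3,1,2,2
3,2,2,2
17) 0,0,1,0
3,1,3,2
2,2,0,3
0,2,2,2
1,3,2,2
18) 0,0,1,0
3,1,3,2
2,2,0,3
0,2,2,2
2,3,2,2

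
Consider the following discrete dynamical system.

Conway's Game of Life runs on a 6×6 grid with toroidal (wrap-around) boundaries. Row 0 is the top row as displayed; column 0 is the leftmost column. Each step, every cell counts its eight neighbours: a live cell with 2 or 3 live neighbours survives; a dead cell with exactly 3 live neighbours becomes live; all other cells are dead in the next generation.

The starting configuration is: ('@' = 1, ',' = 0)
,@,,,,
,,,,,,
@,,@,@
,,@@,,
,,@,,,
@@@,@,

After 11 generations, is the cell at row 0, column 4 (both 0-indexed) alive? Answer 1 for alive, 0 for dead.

step 0: ,@,,,,
,,,,,,
@,,@,@
,,@@,,
,,@,,,
@@@,@,
step 1: @@@,,,
@,,,,,
,,@@@,
,@@@@,
,,,,,,
@,@@,,
step 2: @,@@,@
@,,,,@
,,,,@@
,@,,@,
,,,,@,
@,@@,,
step 3: ,,@@,,
,@,@,,
,,,,@,
,,,@@,
,@@,@@
@,@,,,
step 4: ,,,@,,
,,,@@,
,,@,@,
,,@,,,
@@@,@@
@,,,@@
step 5: ,,,@,,
,,@,@,
,,@,@,
@,@,@,
,,@,@,
,,@,,,
step 6: ,,@@,,
,,@,@,
,,@,@,
,,@,@,
,,@,,@
,,@,,,
step 7: ,@@,,,
,@@,@,
,@@,@@
,@@,@@
,@@,,,
,@@,,,
step 8: @,,,,,
,,,,@@
,,,,,,
,,,,@@
,,,,,,
@,,@,,
step 9: @,,,@,
,,,,,@
,,,,,,
,,,,,,
,,,,@@
,,,,,,
step 10: ,,,,,@
,,,,,@
,,,,,,
,,,,,,
,,,,,,
,,,,@,
step 11: ,,,,@@
,,,,,,
,,,,,,
,,,,,,
,,,,,,
,,,,,,

1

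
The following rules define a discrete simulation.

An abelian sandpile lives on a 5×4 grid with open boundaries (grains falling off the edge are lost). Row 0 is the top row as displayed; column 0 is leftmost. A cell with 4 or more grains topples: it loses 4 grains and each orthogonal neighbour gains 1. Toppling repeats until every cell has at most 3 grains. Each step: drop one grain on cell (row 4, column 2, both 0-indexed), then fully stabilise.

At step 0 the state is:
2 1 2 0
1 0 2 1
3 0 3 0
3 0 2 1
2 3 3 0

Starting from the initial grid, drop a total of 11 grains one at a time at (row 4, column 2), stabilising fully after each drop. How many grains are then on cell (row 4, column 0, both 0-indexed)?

3

k=0  2 1 2 0
1 0 2 1
3 0 3 0
3 0 2 1
2 3 3 0
k=1  2 1 2 0
1 0 2 1
3 0 3 0
3 1 3 1
3 0 1 1
k=2  2 1 2 0
1 0 2 1
3 0 3 0
3 1 3 1
3 0 2 1
k=3  2 1 2 0
1 0 2 1
3 0 3 0
3 1 3 1
3 0 3 1
k=4  2 1 2 0
1 0 3 1
3 1 0 1
3 2 1 2
3 1 1 2
k=5  2 1 2 0
1 0 3 1
3 1 0 1
3 2 1 2
3 1 2 2
k=6  2 1 2 0
1 0 3 1
3 1 0 1
3 2 1 2
3 1 3 2
k=7  2 1 2 0
1 0 3 1
3 1 0 1
3 2 2 2
3 2 0 3
k=8  2 1 2 0
1 0 3 1
3 1 0 1
3 2 2 2
3 2 1 3
k=9  2 1 2 0
1 0 3 1
3 1 0 1
3 2 2 2
3 2 2 3
k=10  2 1 2 0
1 0 3 1
3 1 0 1
3 2 2 2
3 2 3 3
k=11  2 1 2 0
1 0 3 1
3 1 0 1
3 2 3 3
3 3 1 0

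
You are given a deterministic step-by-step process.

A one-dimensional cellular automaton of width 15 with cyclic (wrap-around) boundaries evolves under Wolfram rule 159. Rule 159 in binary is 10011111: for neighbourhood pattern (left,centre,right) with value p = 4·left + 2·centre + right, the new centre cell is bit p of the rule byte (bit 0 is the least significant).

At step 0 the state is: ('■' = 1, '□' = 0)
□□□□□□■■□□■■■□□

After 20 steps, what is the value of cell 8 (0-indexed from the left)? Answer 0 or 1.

0

k=0  □□□□□□■■□□■■■□□
k=1  ■■■■■■■□■■■■□■■
k=2  ■■■■■■□□■■■□□■■
k=3  ■■■■■□■■■■□■■■■
k=4  ■■■■□□■■■□□■■■■
k=5  ■■■□■■■■□■■■■■■
k=6  ■■□□■■■□□■■■■■■
k=7  ■□■■■■□■■■■■■■■
k=8  □□■■■□□■■■■■■■■
k=9  ■■■■□■■■■■■■■■□
k=10  ■■■□□■■■■■■■■□□
k=11  ■■□■■■■■■■■■□■■
k=12  ■□□■■■■■■■■□□■■
k=13  □■■■■■■■■■□■■■■
k=14  □■■■■■■■■□□■■■□
k=15  ■■■■■■■■□■■■■□■
k=16  ■■■■■■■□□■■■□□■
k=17  ■■■■■■□■■■■□■■■
k=18  ■■■■■□□■■■□□■■■
k=19  ■■■■□■■■■□■■■■■
k=20  ■■■□□■■■□□■■■■■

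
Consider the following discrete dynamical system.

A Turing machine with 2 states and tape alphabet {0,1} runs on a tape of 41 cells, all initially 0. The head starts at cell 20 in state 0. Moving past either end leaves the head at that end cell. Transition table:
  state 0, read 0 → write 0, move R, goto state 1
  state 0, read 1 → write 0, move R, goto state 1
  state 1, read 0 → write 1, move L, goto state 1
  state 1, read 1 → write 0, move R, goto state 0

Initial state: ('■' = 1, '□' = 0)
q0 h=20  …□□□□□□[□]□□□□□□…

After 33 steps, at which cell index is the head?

10

0) q0 h=20  …□□□□□□[□]□□□□□□…
1) q1 h=21  …□□□□□□[□]□□□□□□…
2) q1 h=20  …□□□□□□[□]■□□□□□…
3) q1 h=19  …□□□□□□[□]■■□□□□…
4) q1 h=18  …□□□□□□[□]■■■□□□…
5) q1 h=17  …□□□□□□[□]■■■■□□…
6) q1 h=16  …□□□□□□[□]■■■■■□…
7) q1 h=15  …□□□□□□[□]■■■■■■…
8) q1 h=14  …□□□□□□[□]■■■■■■…
9) q1 h=13  …□□□□□□[□]■■■■■■…
10) q1 h=12  …□□□□□□[□]■■■■■■…
11) q1 h=11  …□□□□□□[□]■■■■■■…
12) q1 h=10  …□□□□□□[□]■■■■■■…
13) q1 h= 9  …□□□□□□[□]■■■■■■…
14) q1 h= 8  …□□□□□□[□]■■■■■■…
15) q1 h= 7  …□□□□□□[□]■■■■■■…
16) q1 h= 6  |□□□□□□[□]■■■■■■…
17) q1 h= 5  |□□□□□[□]■■■■■■…
18) q1 h= 4  |□□□□[□]■■■■■■…
19) q1 h= 3  |□□□[□]■■■■■■…
20) q1 h= 2  |□□[□]■■■■■■…
21) q1 h= 1  |□[□]■■■■■■…
22) q1 h= 0  |[□]■■■■■■…
23) q1 h= 0  |[■]■■■■■■…
24) q0 h= 1  |□[■]■■■■■■…
25) q1 h= 2  |□□[■]■■■■■■…
26) q0 h= 3  |□□□[■]■■■■■■…
27) q1 h= 4  |□□□□[■]■■■■■■…
28) q0 h= 5  |□□□□□[■]■■■■■■…
29) q1 h= 6  |□□□□□□[■]■■■■■■…
30) q0 h= 7  …□□□□□□[■]■■■■■■…
31) q1 h= 8  …□□□□□□[■]■■■■■■…
32) q0 h= 9  …□□□□□□[■]■■■■■■…
33) q1 h=10  …□□□□□□[■]■■■■■■…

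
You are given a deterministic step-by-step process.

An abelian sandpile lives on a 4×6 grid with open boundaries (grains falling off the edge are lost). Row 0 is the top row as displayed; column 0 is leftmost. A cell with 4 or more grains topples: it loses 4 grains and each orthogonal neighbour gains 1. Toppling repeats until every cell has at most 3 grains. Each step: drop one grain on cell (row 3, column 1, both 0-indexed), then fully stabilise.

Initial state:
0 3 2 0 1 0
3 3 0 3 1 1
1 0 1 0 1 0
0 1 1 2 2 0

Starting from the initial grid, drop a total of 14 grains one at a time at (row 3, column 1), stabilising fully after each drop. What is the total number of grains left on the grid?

30

gen 0: 0 3 2 0 1 0
3 3 0 3 1 1
1 0 1 0 1 0
0 1 1 2 2 0
gen 1: 0 3 2 0 1 0
3 3 0 3 1 1
1 0 1 0 1 0
0 2 1 2 2 0
gen 2: 0 3 2 0 1 0
3 3 0 3 1 1
1 0 1 0 1 0
0 3 1 2 2 0
gen 3: 0 3 2 0 1 0
3 3 0 3 1 1
1 1 1 0 1 0
1 0 2 2 2 0
gen 4: 0 3 2 0 1 0
3 3 0 3 1 1
1 1 1 0 1 0
1 1 2 2 2 0
gen 5: 0 3 2 0 1 0
3 3 0 3 1 1
1 1 1 0 1 0
1 2 2 2 2 0
gen 6: 0 3 2 0 1 0
3 3 0 3 1 1
1 1 1 0 1 0
1 3 2 2 2 0
gen 7: 0 3 2 0 1 0
3 3 0 3 1 1
1 2 1 0 1 0
2 0 3 2 2 0
gen 8: 0 3 2 0 1 0
3 3 0 3 1 1
1 2 1 0 1 0
2 1 3 2 2 0
gen 9: 0 3 2 0 1 0
3 3 0 3 1 1
1 2 1 0 1 0
2 2 3 2 2 0
gen 10: 0 3 2 0 1 0
3 3 0 3 1 1
1 2 1 0 1 0
2 3 3 2 2 0
gen 11: 0 3 2 0 1 0
3 3 0 3 1 1
1 3 2 0 1 0
3 1 0 3 2 0
gen 12: 0 3 2 0 1 0
3 3 0 3 1 1
1 3 2 0 1 0
3 2 0 3 2 0
gen 13: 0 3 2 0 1 0
3 3 0 3 1 1
1 3 2 0 1 0
3 3 0 3 2 0
gen 14: 2 0 3 0 1 0
1 2 1 3 1 1
0 2 3 0 1 0
1 2 1 3 2 0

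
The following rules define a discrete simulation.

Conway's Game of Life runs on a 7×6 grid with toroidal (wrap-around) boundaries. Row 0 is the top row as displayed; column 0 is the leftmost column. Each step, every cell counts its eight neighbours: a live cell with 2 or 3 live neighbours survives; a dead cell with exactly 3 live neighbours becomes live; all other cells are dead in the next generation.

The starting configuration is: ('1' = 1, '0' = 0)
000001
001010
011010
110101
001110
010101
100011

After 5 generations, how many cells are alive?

4

[0] 000001
001010
011010
110101
001110
010101
100011
[1] 100100
011011
000010
100001
000000
010000
000000
[2] 111111
111011
010110
000001
100000
000000
000000
[3] 000000
000000
010100
100011
000000
000000
111111
[4] 111111
000000
100011
100011
000001
111111
111111
[5] 000000
001000
100010
000000
001000
000000
000000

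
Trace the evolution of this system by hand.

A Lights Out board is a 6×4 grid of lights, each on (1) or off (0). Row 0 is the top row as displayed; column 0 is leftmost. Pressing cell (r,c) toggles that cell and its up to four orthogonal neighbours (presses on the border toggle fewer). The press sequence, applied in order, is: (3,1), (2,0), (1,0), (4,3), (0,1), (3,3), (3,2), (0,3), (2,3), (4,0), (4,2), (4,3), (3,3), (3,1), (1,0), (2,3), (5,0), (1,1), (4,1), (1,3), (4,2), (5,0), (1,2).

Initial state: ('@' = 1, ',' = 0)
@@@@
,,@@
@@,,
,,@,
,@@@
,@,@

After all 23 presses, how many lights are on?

11

t=0: @@@@
,,@@
@@,,
,,@,
,@@@
,@,@
t=1: @@@@
,,@@
@,,,
@@,,
,,@@
,@,@
t=2: @@@@
@,@@
,@,,
,@,,
,,@@
,@,@
t=3: ,@@@
,@@@
@@,,
,@,,
,,@@
,@,@
t=4: ,@@@
,@@@
@@,,
,@,@
,,,,
,@,,
t=5: @,,@
,,@@
@@,,
,@,@
,,,,
,@,,
t=6: @,,@
,,@@
@@,@
,@@,
,,,@
,@,,
t=7: @,,@
,,@@
@@@@
,,,@
,,@@
,@,,
t=8: @,@,
,,@,
@@@@
,,,@
,,@@
,@,,
t=9: @,@,
,,@@
@@,,
,,,,
,,@@
,@,,
t=10: @,@,
,,@@
@@,,
@,,,
@@@@
@@,,
t=11: @,@,
,,@@
@@,,
@,@,
@,,,
@@@,
t=12: @,@,
,,@@
@@,,
@,@@
@,@@
@@@@
t=13: @,@,
,,@@
@@,@
@,,,
@,@,
@@@@
t=14: @,@,
,,@@
@,,@
,@@,
@@@,
@@@@
t=15: ,,@,
@@@@
,,,@
,@@,
@@@,
@@@@
t=16: ,,@,
@@@,
,,@,
,@@@
@@@,
@@@@
t=17: ,,@,
@@@,
,,@,
,@@@
,@@,
,,@@
t=18: ,@@,
,,,,
,@@,
,@@@
,@@,
,,@@
t=19: ,@@,
,,,,
,@@,
,,@@
@,,,
,@@@
t=20: ,@@@
,,@@
,@@@
,,@@
@,,,
,@@@
t=21: ,@@@
,,@@
,@@@
,,,@
@@@@
,@,@
t=22: ,@@@
,,@@
,@@@
,,,@
,@@@
@,,@
t=23: ,@,@
,@,,
,@,@
,,,@
,@@@
@,,@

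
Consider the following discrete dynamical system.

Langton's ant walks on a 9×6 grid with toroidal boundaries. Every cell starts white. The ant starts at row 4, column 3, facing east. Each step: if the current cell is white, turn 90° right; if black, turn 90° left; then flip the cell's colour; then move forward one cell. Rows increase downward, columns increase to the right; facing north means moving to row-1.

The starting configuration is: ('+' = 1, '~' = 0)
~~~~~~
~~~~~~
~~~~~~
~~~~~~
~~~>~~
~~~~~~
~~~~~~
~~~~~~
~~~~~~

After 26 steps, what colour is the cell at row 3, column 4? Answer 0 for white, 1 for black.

[0] ~~~~~~
~~~~~~
~~~~~~
~~~~~~
~~~>~~
~~~~~~
~~~~~~
~~~~~~
~~~~~~
[1] ~~~~~~
~~~~~~
~~~~~~
~~~~~~
~~~+~~
~~~v~~
~~~~~~
~~~~~~
~~~~~~
[2] ~~~~~~
~~~~~~
~~~~~~
~~~~~~
~~~+~~
~~<+~~
~~~~~~
~~~~~~
~~~~~~
[3] ~~~~~~
~~~~~~
~~~~~~
~~~~~~
~~^+~~
~~++~~
~~~~~~
~~~~~~
~~~~~~
[4] ~~~~~~
~~~~~~
~~~~~~
~~~~~~
~~+>~~
~~++~~
~~~~~~
~~~~~~
~~~~~~
[5] ~~~~~~
~~~~~~
~~~~~~
~~~^~~
~~+~~~
~~++~~
~~~~~~
~~~~~~
~~~~~~
[6] ~~~~~~
~~~~~~
~~~~~~
~~~+>~
~~+~~~
~~++~~
~~~~~~
~~~~~~
~~~~~~
[7] ~~~~~~
~~~~~~
~~~~~~
~~~++~
~~+~v~
~~++~~
~~~~~~
~~~~~~
~~~~~~
[8] ~~~~~~
~~~~~~
~~~~~~
~~~++~
~~+<+~
~~++~~
~~~~~~
~~~~~~
~~~~~~
[9] ~~~~~~
~~~~~~
~~~~~~
~~~^+~
~~+++~
~~++~~
~~~~~~
~~~~~~
~~~~~~
[10] ~~~~~~
~~~~~~
~~~~~~
~~<~+~
~~+++~
~~++~~
~~~~~~
~~~~~~
~~~~~~
[11] ~~~~~~
~~~~~~
~~^~~~
~~+~+~
~~+++~
~~++~~
~~~~~~
~~~~~~
~~~~~~
[12] ~~~~~~
~~~~~~
~~+>~~
~~+~+~
~~+++~
~~++~~
~~~~~~
~~~~~~
~~~~~~
[13] ~~~~~~
~~~~~~
~~++~~
~~+v+~
~~+++~
~~++~~
~~~~~~
~~~~~~
~~~~~~
[14] ~~~~~~
~~~~~~
~~++~~
~~<++~
~~+++~
~~++~~
~~~~~~
~~~~~~
~~~~~~
[15] ~~~~~~
~~~~~~
~~++~~
~~~++~
~~v++~
~~++~~
~~~~~~
~~~~~~
~~~~~~
[16] ~~~~~~
~~~~~~
~~++~~
~~~++~
~~~>+~
~~++~~
~~~~~~
~~~~~~
~~~~~~
[17] ~~~~~~
~~~~~~
~~++~~
~~~^+~
~~~~+~
~~++~~
~~~~~~
~~~~~~
~~~~~~
[18] ~~~~~~
~~~~~~
~~++~~
~~<~+~
~~~~+~
~~++~~
~~~~~~
~~~~~~
~~~~~~
[19] ~~~~~~
~~~~~~
~~^+~~
~~+~+~
~~~~+~
~~++~~
~~~~~~
~~~~~~
~~~~~~
[20] ~~~~~~
~~~~~~
~<~+~~
~~+~+~
~~~~+~
~~++~~
~~~~~~
~~~~~~
~~~~~~
[21] ~~~~~~
~^~~~~
~+~+~~
~~+~+~
~~~~+~
~~++~~
~~~~~~
~~~~~~
~~~~~~
[22] ~~~~~~
~+>~~~
~+~+~~
~~+~+~
~~~~+~
~~++~~
~~~~~~
~~~~~~
~~~~~~
[23] ~~~~~~
~++~~~
~+v+~~
~~+~+~
~~~~+~
~~++~~
~~~~~~
~~~~~~
~~~~~~
[24] ~~~~~~
~++~~~
~<++~~
~~+~+~
~~~~+~
~~++~~
~~~~~~
~~~~~~
~~~~~~
[25] ~~~~~~
~++~~~
~~++~~
~v+~+~
~~~~+~
~~++~~
~~~~~~
~~~~~~
~~~~~~
[26] ~~~~~~
~++~~~
~~++~~
<++~+~
~~~~+~
~~++~~
~~~~~~
~~~~~~
~~~~~~

1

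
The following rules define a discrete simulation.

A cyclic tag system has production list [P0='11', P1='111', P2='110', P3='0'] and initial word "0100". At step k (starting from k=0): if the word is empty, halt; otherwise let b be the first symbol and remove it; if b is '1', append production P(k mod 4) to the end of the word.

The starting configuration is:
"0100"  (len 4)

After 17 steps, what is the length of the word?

15

0) "0100"  (len 4)
1) "100"  (len 3)
2) "00111"  (len 5)
3) "0111"  (len 4)
4) "111"  (len 3)
5) "1111"  (len 4)
6) "111111"  (len 6)
7) "11111110"  (len 8)
8) "11111100"  (len 8)
9) "111110011"  (len 9)
10) "11110011111"  (len 11)
11) "1110011111110"  (len 13)
12) "1100111111100"  (len 13)
13) "10011111110011"  (len 14)
14) "0011111110011111"  (len 16)
15) "011111110011111"  (len 15)
16) "11111110011111"  (len 14)
17) "111111001111111"  (len 15)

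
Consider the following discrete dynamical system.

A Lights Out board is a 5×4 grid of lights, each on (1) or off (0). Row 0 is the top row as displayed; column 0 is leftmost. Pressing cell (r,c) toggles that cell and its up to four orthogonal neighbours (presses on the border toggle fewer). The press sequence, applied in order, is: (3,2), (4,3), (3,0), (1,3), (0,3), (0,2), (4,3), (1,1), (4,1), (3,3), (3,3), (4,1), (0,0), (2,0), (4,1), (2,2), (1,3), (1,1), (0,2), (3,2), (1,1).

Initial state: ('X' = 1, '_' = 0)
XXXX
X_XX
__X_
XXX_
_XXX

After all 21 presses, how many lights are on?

8

0) XXXX
X_XX
__X_
XXX_
_XXX
1) XXXX
X_XX
____
X__X
_X_X
2) XXXX
X_XX
____
X___
_XX_
3) XXXX
X_XX
X___
_X__
XXX_
4) XXX_
X___
X__X
_X__
XXX_
5) XX_X
X__X
X__X
_X__
XXX_
6) X_X_
X_XX
X__X
_X__
XXX_
7) X_X_
X_XX
X__X
_X_X
XX_X
8) XXX_
_X_X
XX_X
_X_X
XX_X
9) XXX_
_X_X
XX_X
___X
__XX
10) XXX_
_X_X
XX__
__X_
__X_
11) XXX_
_X_X
XX_X
___X
__XX
12) XXX_
_X_X
XX_X
_X_X
XX_X
13) __X_
XX_X
XX_X
_X_X
XX_X
14) __X_
_X_X
___X
XX_X
XX_X
15) __X_
_X_X
___X
X__X
__XX
16) __X_
_XXX
_XX_
X_XX
__XX
17) __XX
_X__
_XXX
X_XX
__XX
18) _XXX
X_X_
__XX
X_XX
__XX
19) ____
X___
__XX
X_XX
__XX
20) ____
X___
___X
XX__
___X
21) _X__
_XX_
_X_X
XX__
___X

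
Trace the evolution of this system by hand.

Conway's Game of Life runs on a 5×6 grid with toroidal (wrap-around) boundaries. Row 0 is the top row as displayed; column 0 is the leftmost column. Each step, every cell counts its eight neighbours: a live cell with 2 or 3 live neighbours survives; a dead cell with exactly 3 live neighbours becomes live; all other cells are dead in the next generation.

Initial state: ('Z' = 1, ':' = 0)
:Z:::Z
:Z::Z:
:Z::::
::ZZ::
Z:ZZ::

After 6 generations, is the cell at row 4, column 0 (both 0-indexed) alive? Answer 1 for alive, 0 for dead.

gen 0: :Z:::Z
:Z::Z:
:Z::::
::ZZ::
Z:ZZ::
gen 1: :Z:ZZZ
:ZZ:::
:Z:Z::
:::Z::
Z::ZZ:
gen 2: :Z:::Z
:Z::::
:Z:Z::
:::Z::
Z:::::
gen 3: :Z::::
:Z::::
::::::
::Z:::
Z:::::
gen 4: ZZ::::
::::::
::::::
::::::
:Z::::
gen 5: ZZ::::
::::::
::::::
::::::
ZZ::::
gen 6: ZZ::::
::::::
::::::
::::::
ZZ::::

1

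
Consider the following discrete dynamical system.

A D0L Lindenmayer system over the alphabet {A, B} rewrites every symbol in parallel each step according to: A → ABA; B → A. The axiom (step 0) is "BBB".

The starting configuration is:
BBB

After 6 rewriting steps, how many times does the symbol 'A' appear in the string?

[0] BBB
[1] AAA
[2] ABAABAABA
[3] ABAAABAABAAABAABAAABA
[4] ABAAABAABAABAAABAABAAABAABAABAAABAABAAABAABAABAAABA
[5] ABAAABAABAABAAABAABAAABAABAAABAABAABAAABAABAAABAABAABAAABA…ABAAABAABAABAAABAABAAABAABAABAAABAABAAABAABAAABAABAABAAABA  (len 123)
[6] ABAAABAABAABAAABAABAAABAABAAABAABAABAAABAABAAABAABAABAAABA…ABAAABAABAABAAABAABAAABAABAABAAABAABAAABAABAAABAABAABAAABA  (len 297)

210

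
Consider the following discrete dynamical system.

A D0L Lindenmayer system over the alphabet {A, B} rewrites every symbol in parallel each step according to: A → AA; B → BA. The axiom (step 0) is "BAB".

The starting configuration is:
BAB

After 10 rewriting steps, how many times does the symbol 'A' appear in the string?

3070

k=0  BAB
k=1  BAAABA
k=2  BAAAAAAABAAA
k=3  BAAAAAAAAAAAAAAABAAAAAAA
k=4  BAAAAAAAAAAAAAAAAAAAAAAAAAAAAAAABAAAAAAAAAAAAAAA
k=5  BAAAAAAAAAAAAAAAAAAAAAAAAAAAAAAAAAAAAAAAAAAAAAAAAAAAAAAAAAAAAAAABAAAAAAAAAAAAAAAAAAAAAAAAAAAAAAA
k=6  BAAAAAAAAAAAAAAAAAAAAAAAAAAAAAAAAAAAAAAAAAAAAAAAAAAAAAAAAA…AAAAAAAAAAAAAAAAAAAAAAAAAAAAAAAAAAAAAAAAAAAAAAAAAAAAAAAAAA  (len 192)
k=7  BAAAAAAAAAAAAAAAAAAAAAAAAAAAAAAAAAAAAAAAAAAAAAAAAAAAAAAAAA…AAAAAAAAAAAAAAAAAAAAAAAAAAAAAAAAAAAAAAAAAAAAAAAAAAAAAAAAAA  (len 384)
k=8  BAAAAAAAAAAAAAAAAAAAAAAAAAAAAAAAAAAAAAAAAAAAAAAAAAAAAAAAAA…AAAAAAAAAAAAAAAAAAAAAAAAAAAAAAAAAAAAAAAAAAAAAAAAAAAAAAAAAA  (len 768)
k=9  BAAAAAAAAAAAAAAAAAAAAAAAAAAAAAAAAAAAAAAAAAAAAAAAAAAAAAAAAA…AAAAAAAAAAAAAAAAAAAAAAAAAAAAAAAAAAAAAAAAAAAAAAAAAAAAAAAAAA  (len 1536)
k=10  BAAAAAAAAAAAAAAAAAAAAAAAAAAAAAAAAAAAAAAAAAAAAAAAAAAAAAAAAA…AAAAAAAAAAAAAAAAAAAAAAAAAAAAAAAAAAAAAAAAAAAAAAAAAAAAAAAAAA  (len 3072)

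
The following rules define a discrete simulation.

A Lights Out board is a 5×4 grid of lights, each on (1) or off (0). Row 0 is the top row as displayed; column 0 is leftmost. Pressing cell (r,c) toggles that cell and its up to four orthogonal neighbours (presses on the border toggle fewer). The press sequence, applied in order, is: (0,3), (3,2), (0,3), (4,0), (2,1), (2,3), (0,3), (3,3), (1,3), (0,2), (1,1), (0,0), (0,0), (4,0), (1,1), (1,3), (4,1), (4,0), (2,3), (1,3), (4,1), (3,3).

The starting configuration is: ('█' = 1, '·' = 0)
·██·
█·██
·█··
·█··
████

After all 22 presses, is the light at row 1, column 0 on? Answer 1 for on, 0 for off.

1

gen 0: ·██·
█·██
·█··
·█··
████
gen 1: ·█·█
█·█·
·█··
·█··
████
gen 2: ·█·█
█·█·
·██·
··██
██·█
gen 3: ·██·
█·██
·██·
··██
██·█
gen 4: ·██·
█·██
·██·
█·██
···█
gen 5: ·██·
████
█···
████
···█
gen 6: ·██·
███·
█·██
███·
···█
gen 7: ·█·█
████
█·██
███·
···█
gen 8: ·█·█
████
█·█·
██·█
····
gen 9: ·█··
██··
█·██
██·█
····
gen 10: ··██
███·
█·██
██·█
····
gen 11: ·███
····
████
██·█
····
gen 12: █·██
█···
████
██·█
····
gen 13: ·███
····
████
██·█
····
gen 14: ·███
····
████
·█·█
██··
gen 15: ··██
███·
█·██
·█·█
██··
gen 16: ··█·
██·█
█·█·
·█·█
██··
gen 17: ··█·
██·█
█·█·
···█
··█·
gen 18: ··█·
██·█
█·█·
█··█
███·
gen 19: ··█·
██··
█··█
█···
███·
gen 20: ··██
████
█···
█···
███·
gen 21: ··██
████
█···
██··
····
gen 22: ··██
████
█··█
████
···█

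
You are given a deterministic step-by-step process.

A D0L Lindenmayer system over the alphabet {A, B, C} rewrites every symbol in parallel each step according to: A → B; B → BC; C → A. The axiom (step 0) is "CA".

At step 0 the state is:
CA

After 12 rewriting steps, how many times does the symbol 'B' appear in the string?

k=0  CA
k=1  AB
k=2  BBC
k=3  BCBCA
k=4  BCABCAB
k=5  BCABBCABBC
k=6  BCABBCBCABBCBCA
k=7  BCABBCBCABCABBCBCABCAB
k=8  BCABBCBCABCABBCABBCBCABCABBCABBC
k=9  BCABBCBCABCABBCABBCBCABBCBCABCABBCABBCBCABBCBCA
k=10  BCABBCBCABCABBCABBCBCABBCBCABCABBCBCABCABBCABBCBCABBCBCABCABBCBCABCAB
k=11  BCABBCBCABCABBCABBCBCABBCBCABCABBCBCABCABBCABBCBCABCABBCABBCBCABBCBCABCABBCBCABCABBCABBCBCABCABBCABBC
k=12  BCABBCBCABCABBCABBCBCABBCBCABCABBCBCABCABBCABBCBCABCABBCAB…ABBCBCABCABBCABBCBCABCABBCABBCBCABBCBCABCABBCABBCBCABBCBCA  (len 148)

69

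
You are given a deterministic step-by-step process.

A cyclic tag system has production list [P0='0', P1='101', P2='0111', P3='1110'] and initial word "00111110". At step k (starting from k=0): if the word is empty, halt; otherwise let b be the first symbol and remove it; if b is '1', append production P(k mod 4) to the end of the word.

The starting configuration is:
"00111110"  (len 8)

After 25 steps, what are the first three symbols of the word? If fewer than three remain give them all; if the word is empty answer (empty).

010

k=0  "00111110"  (len 8)
k=1  "0111110"  (len 7)
k=2  "111110"  (len 6)
k=3  "111100111"  (len 9)
k=4  "111001111110"  (len 12)
k=5  "110011111100"  (len 12)
k=6  "10011111100101"  (len 14)
k=7  "00111111001010111"  (len 17)
k=8  "0111111001010111"  (len 16)
k=9  "111111001010111"  (len 15)
k=10  "11111001010111101"  (len 17)
k=11  "11110010101111010111"  (len 20)
k=12  "11100101011110101111110"  (len 23)
k=13  "11001010111101011111100"  (len 23)
k=14  "1001010111101011111100101"  (len 25)
k=15  "0010101111010111111001010111"  (len 28)
k=16  "010101111010111111001010111"  (len 27)
k=17  "10101111010111111001010111"  (len 26)
k=18  "0101111010111111001010111101"  (len 28)
k=19  "101111010111111001010111101"  (len 27)
k=20  "011110101111110010101111011110"  (len 30)
k=21  "11110101111110010101111011110"  (len 29)
k=22  "1110101111110010101111011110101"  (len 31)
k=23  "1101011111100101011110111101010111"  (len 34)
k=24  "1010111111001010111101111010101111110"  (len 37)
k=25  "0101111110010101111011110101011111100"  (len 37)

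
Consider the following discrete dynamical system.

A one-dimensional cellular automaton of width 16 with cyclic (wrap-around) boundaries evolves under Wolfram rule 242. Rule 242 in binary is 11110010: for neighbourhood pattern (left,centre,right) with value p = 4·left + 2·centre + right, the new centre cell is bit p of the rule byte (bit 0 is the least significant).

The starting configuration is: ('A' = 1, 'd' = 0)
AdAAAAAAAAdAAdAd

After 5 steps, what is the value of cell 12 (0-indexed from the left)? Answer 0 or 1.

1

gen 0: AdAAAAAAAAdAAdAd
gen 1: dAdAAAAAAAAdAAdA
gen 2: AdAdAAAAAAAAdAAd
gen 3: dAdAdAAAAAAAAdAA
gen 4: AdAdAdAAAAAAAAdA
gen 5: AAdAdAdAAAAAAAAd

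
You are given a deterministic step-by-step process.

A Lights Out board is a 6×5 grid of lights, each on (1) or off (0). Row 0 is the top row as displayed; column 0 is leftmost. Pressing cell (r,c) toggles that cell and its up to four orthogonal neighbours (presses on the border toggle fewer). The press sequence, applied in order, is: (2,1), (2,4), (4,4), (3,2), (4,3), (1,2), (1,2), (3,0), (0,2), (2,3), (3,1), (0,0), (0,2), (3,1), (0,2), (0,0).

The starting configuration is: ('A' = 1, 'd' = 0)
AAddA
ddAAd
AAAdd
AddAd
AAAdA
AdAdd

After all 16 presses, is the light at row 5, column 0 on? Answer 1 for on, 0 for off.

0) AAddA
ddAAd
AAAdd
AddAd
AAAdA
AdAdd
1) AAddA
dAAAd
ddddd
AAdAd
AAAdA
AdAdd
2) AAddA
dAAAA
dddAA
AAdAA
AAAdA
AdAdd
3) AAddA
dAAAA
dddAA
AAdAd
AAAAd
AdAdA
4) AAddA
dAAAA
ddAAA
AdAdd
AAdAd
AdAdA
5) AAddA
dAAAA
ddAAA
AdAAd
AAAdA
AdAAA
6) AAAdA
ddddA
dddAA
AdAAd
AAAdA
AdAAA
7) AAddA
dAAAA
ddAAA
AdAAd
AAAdA
AdAAA
8) AAddA
dAAAA
AdAAA
dAAAd
dAAdA
AdAAA
9) AdAAA
dAdAA
AdAAA
dAAAd
dAAdA
AdAAA
10) AdAAA
dAddA
Adddd
dAAdd
dAAdA
AdAAA
11) AdAAA
dAddA
AAddd
Adddd
ddAdA
AdAAA
12) dAAAA
AAddA
AAddd
Adddd
ddAdA
AdAAA
13) ddddA
AAAdA
AAddd
Adddd
ddAdA
AdAAA
14) ddddA
AAAdA
Adddd
dAAdd
dAAdA
AdAAA
15) dAAAA
AAddA
Adddd
dAAdd
dAAdA
AdAAA
16) AdAAA
dAddA
Adddd
dAAdd
dAAdA
AdAAA

1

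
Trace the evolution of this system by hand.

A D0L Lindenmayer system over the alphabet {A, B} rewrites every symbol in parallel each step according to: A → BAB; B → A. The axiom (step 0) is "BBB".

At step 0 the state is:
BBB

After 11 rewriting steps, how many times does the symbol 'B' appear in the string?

k=0  BBB
k=1  AAA
k=2  BABBABBAB
k=3  ABABAABABAABABA
k=4  BABABABABABBABABABABABBABABABABAB
k=5  ABABABABABABABABABABAABABABABABABABABABABAABABABABABABABABABABA
k=6  BABABABABABABABABABABABABABABABABABABABABABBABABABABABABAB…BABABABABABABABBABABABABABABABABABABABABABABABABABABABABAB  (len 129)
k=7  ABABABABABABABABABABABABABABABABABABABABABABABABABABABABAB…BABABABABABABABABABABABABABABABABABABABABABABABABABABABABA  (len 255)
k=8  BABABABABABABABABABABABABABABABABABABABABABABABABABABABABA…ABABABABABABABABABABABABABABABABABABABABABABABABABABABABAB  (len 513)
k=9  ABABABABABABABABABABABABABABABABABABABABABABABABABABABABAB…BABABABABABABABABABABABABABABABABABABABABABABABABABABABABA  (len 1023)
k=10  BABABABABABABABABABABABABABABABABABABABABABABABABABABABABA…ABABABABABABABABABABABABABABABABABABABABABABABABABABABABAB  (len 2049)
k=11  ABABABABABABABABABABABABABABABABABABABABABABABABABABABABAB…BABABABABABABABABABABABABABABABABABABABABABABABABABABABABA  (len 4095)

2046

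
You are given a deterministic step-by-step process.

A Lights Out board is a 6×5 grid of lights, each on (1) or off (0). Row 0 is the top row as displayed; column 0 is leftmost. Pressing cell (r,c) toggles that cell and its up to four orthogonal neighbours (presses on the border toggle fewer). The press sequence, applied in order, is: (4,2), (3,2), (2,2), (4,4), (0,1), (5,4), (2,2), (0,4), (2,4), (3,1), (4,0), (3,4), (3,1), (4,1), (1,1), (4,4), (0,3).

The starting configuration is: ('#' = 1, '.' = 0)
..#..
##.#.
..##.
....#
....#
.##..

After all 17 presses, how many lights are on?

0) ..#..
##.#.
..##.
....#
....#
.##..
1) ..#..
##.#.
..##.
..#.#
.####
.#...
2) ..#..
##.#.
...#.
.#.##
.#.##
.#...
3) ..#..
####.
.##..
.####
.#.##
.#...
4) ..#..
####.
.##..
.###.
.#...
.#..#
5) ##...
#.##.
.##..
.###.
.#...
.#..#
6) ##...
#.##.
.##..
.###.
.#..#
.#.#.
7) ##...
#..#.
...#.
.#.#.
.#..#
.#.#.
8) ##.##
#..##
...#.
.#.#.
.#..#
.#.#.
9) ##.##
#..#.
....#
.#.##
.#..#
.#.#.
10) ##.##
#..#.
.#..#
#.###
....#
.#.#.
11) ##.##
#..#.
.#..#
..###
##..#
##.#.
12) ##.##
#..#.
.#...
..#..
##...
##.#.
13) ##.##
#..#.
.....
##...
#....
##.#.
14) ##.##
#..#.
.....
#....
.##..
#..#.
15) #..##
.###.
.#...
#....
.##..
#..#.
16) #..##
.###.
.#...
#...#
.####
#..##
17) #.#..
.##..
.#...
#...#
.####
#..##

14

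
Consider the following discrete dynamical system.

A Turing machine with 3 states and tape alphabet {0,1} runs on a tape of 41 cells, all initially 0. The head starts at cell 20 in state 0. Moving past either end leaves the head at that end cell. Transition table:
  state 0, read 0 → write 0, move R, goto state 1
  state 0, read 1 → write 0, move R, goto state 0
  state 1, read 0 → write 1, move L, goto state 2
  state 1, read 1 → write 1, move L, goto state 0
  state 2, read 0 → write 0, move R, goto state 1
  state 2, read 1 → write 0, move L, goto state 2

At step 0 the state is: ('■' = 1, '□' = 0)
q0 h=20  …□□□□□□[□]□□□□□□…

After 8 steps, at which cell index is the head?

0) q0 h=20  …□□□□□□[□]□□□□□□…
1) q1 h=21  …□□□□□□[□]□□□□□□…
2) q2 h=20  …□□□□□□[□]■□□□□□…
3) q1 h=21  …□□□□□□[■]□□□□□□…
4) q0 h=20  …□□□□□□[□]■□□□□□…
5) q1 h=21  …□□□□□□[■]□□□□□□…
6) q0 h=20  …□□□□□□[□]■□□□□□…
7) q1 h=21  …□□□□□□[■]□□□□□□…
8) q0 h=20  …□□□□□□[□]■□□□□□…

20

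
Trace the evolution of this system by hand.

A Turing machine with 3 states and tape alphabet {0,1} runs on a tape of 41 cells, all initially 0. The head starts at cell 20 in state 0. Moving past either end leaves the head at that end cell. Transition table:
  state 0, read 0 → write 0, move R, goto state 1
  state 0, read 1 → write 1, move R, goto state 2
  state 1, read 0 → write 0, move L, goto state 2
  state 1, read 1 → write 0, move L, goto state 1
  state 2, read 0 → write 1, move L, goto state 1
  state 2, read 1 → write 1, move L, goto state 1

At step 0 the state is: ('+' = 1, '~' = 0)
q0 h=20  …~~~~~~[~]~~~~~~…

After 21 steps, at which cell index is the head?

[0] q0 h=20  …~~~~~~[~]~~~~~~…
[1] q1 h=21  …~~~~~~[~]~~~~~~…
[2] q2 h=20  …~~~~~~[~]~~~~~~…
[3] q1 h=19  …~~~~~~[~]+~~~~~…
[4] q2 h=18  …~~~~~~[~]~+~~~~…
[5] q1 h=17  …~~~~~~[~]+~+~~~…
[6] q2 h=16  …~~~~~~[~]~+~+~~…
[7] q1 h=15  …~~~~~~[~]+~+~+~…
[8] q2 h=14  …~~~~~~[~]~+~+~+…
[9] q1 h=13  …~~~~~~[~]+~+~+~…
[10] q2 h=12  …~~~~~~[~]~+~+~+…
[11] q1 h=11  …~~~~~~[~]+~+~+~…
[12] q2 h=10  …~~~~~~[~]~+~+~+…
[13] q1 h= 9  …~~~~~~[~]+~+~+~…
[14] q2 h= 8  …~~~~~~[~]~+~+~+…
[15] q1 h= 7  …~~~~~~[~]+~+~+~…
[16] q2 h= 6  |~~~~~~[~]~+~+~+…
[17] q1 h= 5  |~~~~~[~]+~+~+~…
[18] q2 h= 4  |~~~~[~]~+~+~+…
[19] q1 h= 3  |~~~[~]+~+~+~…
[20] q2 h= 2  |~~[~]~+~+~+…
[21] q1 h= 1  |~[~]+~+~+~…

1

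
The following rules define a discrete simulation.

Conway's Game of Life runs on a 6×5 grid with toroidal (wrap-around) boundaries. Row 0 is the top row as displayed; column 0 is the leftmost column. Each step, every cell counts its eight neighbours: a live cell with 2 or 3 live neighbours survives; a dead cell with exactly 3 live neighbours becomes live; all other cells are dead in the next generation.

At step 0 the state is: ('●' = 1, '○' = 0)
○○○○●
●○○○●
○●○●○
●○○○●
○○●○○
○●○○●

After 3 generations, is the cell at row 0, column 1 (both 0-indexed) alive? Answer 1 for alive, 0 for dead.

1

k=0  ○○○○●
●○○○●
○●○●○
●○○○●
○○●○○
○●○○●
k=1  ○○○●●
●○○●●
○●○●○
●●●●●
○●○●●
●○○●○
k=2  ○○●○○
●○○○○
○○○○○
○○○○○
○○○○○
●○○○○
k=3  ○●○○○
○○○○○
○○○○○
○○○○○
○○○○○
○○○○○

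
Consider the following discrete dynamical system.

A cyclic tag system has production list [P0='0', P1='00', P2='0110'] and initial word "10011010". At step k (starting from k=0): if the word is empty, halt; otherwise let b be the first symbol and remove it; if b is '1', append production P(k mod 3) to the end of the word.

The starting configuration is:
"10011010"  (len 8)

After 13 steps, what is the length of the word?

0

0) "10011010"  (len 8)
1) "00110100"  (len 8)
2) "0110100"  (len 7)
3) "110100"  (len 6)
4) "101000"  (len 6)
5) "0100000"  (len 7)
6) "100000"  (len 6)
7) "000000"  (len 6)
8) "00000"  (len 5)
9) "0000"  (len 4)
10) "000"  (len 3)
11) "00"  (len 2)
12) "0"  (len 1)
13) (halted — word empty)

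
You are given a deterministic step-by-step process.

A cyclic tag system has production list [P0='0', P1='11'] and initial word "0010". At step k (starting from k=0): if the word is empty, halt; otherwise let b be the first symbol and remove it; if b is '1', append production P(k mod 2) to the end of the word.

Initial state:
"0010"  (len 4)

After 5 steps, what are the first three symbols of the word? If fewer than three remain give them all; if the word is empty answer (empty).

(empty)

gen 0: "0010"  (len 4)
gen 1: "010"  (len 3)
gen 2: "10"  (len 2)
gen 3: "00"  (len 2)
gen 4: "0"  (len 1)
gen 5: (halted — word empty)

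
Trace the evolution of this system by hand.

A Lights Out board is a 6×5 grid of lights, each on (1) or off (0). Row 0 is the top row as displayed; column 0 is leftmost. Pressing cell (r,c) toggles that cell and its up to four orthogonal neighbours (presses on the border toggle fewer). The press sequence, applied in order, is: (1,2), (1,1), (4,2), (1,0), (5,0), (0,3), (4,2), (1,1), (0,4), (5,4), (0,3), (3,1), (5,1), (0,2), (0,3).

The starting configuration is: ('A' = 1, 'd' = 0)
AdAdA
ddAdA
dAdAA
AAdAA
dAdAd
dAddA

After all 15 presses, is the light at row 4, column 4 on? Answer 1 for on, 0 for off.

k=0  AdAdA
ddAdA
dAdAA
AAdAA
dAdAd
dAddA
k=1  AdddA
dAdAA
dAAAA
AAdAA
dAdAd
dAddA
k=2  AAddA
AdAAA
ddAAA
AAdAA
dAdAd
dAddA
k=3  AAddA
AdAAA
ddAAA
AAAAA
ddAdd
dAAdA
k=4  dAddA
dAAAA
AdAAA
AAAAA
ddAdd
dAAdA
k=5  dAddA
dAAAA
AdAAA
AAAAA
AdAdd
AdAdA
k=6  dAAAd
dAAdA
AdAAA
AAAAA
AdAdd
AdAdA
k=7  dAAAd
dAAdA
AdAAA
AAdAA
AAdAd
AdddA
k=8  ddAAd
AdddA
AAAAA
AAdAA
AAdAd
AdddA
k=9  ddAdA
Adddd
AAAAA
AAdAA
AAdAd
AdddA
k=10  ddAdA
Adddd
AAAAA
AAdAA
AAdAA
AddAd
k=11  dddAd
AddAd
AAAAA
AAdAA
AAdAA
AddAd
k=12  dddAd
AddAd
AdAAA
ddAAA
AddAA
AddAd
k=13  dddAd
AddAd
AdAAA
ddAAA
AAdAA
dAAAd
k=14  dAAdd
AdAAd
AdAAA
ddAAA
AAdAA
dAAAd
k=15  dAdAA
AdAdd
AdAAA
ddAAA
AAdAA
dAAAd

1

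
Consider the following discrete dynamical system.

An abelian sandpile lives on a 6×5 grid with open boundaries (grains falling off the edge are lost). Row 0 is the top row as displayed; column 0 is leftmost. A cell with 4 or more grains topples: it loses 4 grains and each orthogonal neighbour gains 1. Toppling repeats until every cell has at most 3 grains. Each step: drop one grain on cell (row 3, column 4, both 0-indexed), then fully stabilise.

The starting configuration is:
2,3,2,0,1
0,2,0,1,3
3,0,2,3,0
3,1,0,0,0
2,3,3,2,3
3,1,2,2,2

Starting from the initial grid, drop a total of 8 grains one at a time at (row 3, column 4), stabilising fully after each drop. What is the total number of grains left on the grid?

gen 0: 2,3,2,0,1
0,2,0,1,3
3,0,2,3,0
3,1,0,0,0
2,3,3,2,3
3,1,2,2,2
gen 1: 2,3,2,0,1
0,2,0,1,3
3,0,2,3,0
3,1,0,0,1
2,3,3,2,3
3,1,2,2,2
gen 2: 2,3,2,0,1
0,2,0,1,3
3,0,2,3,0
3,1,0,0,2
2,3,3,2,3
3,1,2,2,2
gen 3: 2,3,2,0,1
0,2,0,1,3
3,0,2,3,0
3,1,0,0,3
2,3,3,2,3
3,1,2,2,2
gen 4: 2,3,2,0,1
0,2,0,1,3
3,0,2,3,1
3,1,0,1,1
2,3,3,3,0
3,1,2,2,3
gen 5: 2,3,2,0,1
0,2,0,1,3
3,0,2,3,1
3,1,0,1,2
2,3,3,3,0
3,1,2,2,3
gen 6: 2,3,2,0,1
0,2,0,1,3
3,0,2,3,1
3,1,0,1,3
2,3,3,3,0
3,1,2,2,3
gen 7: 2,3,2,0,1
0,2,0,1,3
3,0,2,3,2
3,1,0,2,0
2,3,3,3,1
3,1,2,2,3
gen 8: 2,3,2,0,1
0,2,0,1,3
3,0,2,3,2
3,1,0,2,1
2,3,3,3,1
3,1,2,2,3

54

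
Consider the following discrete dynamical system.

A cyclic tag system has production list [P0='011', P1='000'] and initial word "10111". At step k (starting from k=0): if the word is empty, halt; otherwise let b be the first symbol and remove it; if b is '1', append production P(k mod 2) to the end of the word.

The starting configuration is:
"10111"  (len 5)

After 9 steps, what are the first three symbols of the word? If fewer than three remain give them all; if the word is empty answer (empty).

[0] "10111"  (len 5)
[1] "0111011"  (len 7)
[2] "111011"  (len 6)
[3] "11011011"  (len 8)
[4] "1011011000"  (len 10)
[5] "011011000011"  (len 12)
[6] "11011000011"  (len 11)
[7] "1011000011011"  (len 13)
[8] "011000011011000"  (len 15)
[9] "11000011011000"  (len 14)

110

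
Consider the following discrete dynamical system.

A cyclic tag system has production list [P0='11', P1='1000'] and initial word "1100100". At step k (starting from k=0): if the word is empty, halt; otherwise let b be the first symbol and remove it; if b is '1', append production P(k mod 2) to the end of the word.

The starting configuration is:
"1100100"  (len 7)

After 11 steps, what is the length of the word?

14

t=0: "1100100"  (len 7)
t=1: "10010011"  (len 8)
t=2: "00100111000"  (len 11)
t=3: "0100111000"  (len 10)
t=4: "100111000"  (len 9)
t=5: "0011100011"  (len 10)
t=6: "011100011"  (len 9)
t=7: "11100011"  (len 8)
t=8: "11000111000"  (len 11)
t=9: "100011100011"  (len 12)
t=10: "000111000111000"  (len 15)
t=11: "00111000111000"  (len 14)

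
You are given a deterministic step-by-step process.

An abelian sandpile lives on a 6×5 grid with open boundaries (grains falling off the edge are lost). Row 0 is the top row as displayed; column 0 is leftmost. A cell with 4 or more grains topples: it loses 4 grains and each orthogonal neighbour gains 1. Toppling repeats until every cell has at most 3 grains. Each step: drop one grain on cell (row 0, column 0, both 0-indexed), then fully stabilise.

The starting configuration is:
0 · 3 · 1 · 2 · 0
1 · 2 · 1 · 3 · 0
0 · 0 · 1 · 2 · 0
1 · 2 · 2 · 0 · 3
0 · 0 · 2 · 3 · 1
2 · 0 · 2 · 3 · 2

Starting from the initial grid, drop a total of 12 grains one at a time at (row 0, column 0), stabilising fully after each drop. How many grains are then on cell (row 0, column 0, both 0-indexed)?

2

[0] 0 · 3 · 1 · 2 · 0
1 · 2 · 1 · 3 · 0
0 · 0 · 1 · 2 · 0
1 · 2 · 2 · 0 · 3
0 · 0 · 2 · 3 · 1
2 · 0 · 2 · 3 · 2
[1] 1 · 3 · 1 · 2 · 0
1 · 2 · 1 · 3 · 0
0 · 0 · 1 · 2 · 0
1 · 2 · 2 · 0 · 3
0 · 0 · 2 · 3 · 1
2 · 0 · 2 · 3 · 2
[2] 2 · 3 · 1 · 2 · 0
1 · 2 · 1 · 3 · 0
0 · 0 · 1 · 2 · 0
1 · 2 · 2 · 0 · 3
0 · 0 · 2 · 3 · 1
2 · 0 · 2 · 3 · 2
[3] 3 · 3 · 1 · 2 · 0
1 · 2 · 1 · 3 · 0
0 · 0 · 1 · 2 · 0
1 · 2 · 2 · 0 · 3
0 · 0 · 2 · 3 · 1
2 · 0 · 2 · 3 · 2
[4] 1 · 0 · 2 · 2 · 0
2 · 3 · 1 · 3 · 0
0 · 0 · 1 · 2 · 0
1 · 2 · 2 · 0 · 3
0 · 0 · 2 · 3 · 1
2 · 0 · 2 · 3 · 2
[5] 2 · 0 · 2 · 2 · 0
2 · 3 · 1 · 3 · 0
0 · 0 · 1 · 2 · 0
1 · 2 · 2 · 0 · 3
0 · 0 · 2 · 3 · 1
2 · 0 · 2 · 3 · 2
[6] 3 · 0 · 2 · 2 · 0
2 · 3 · 1 · 3 · 0
0 · 0 · 1 · 2 · 0
1 · 2 · 2 · 0 · 3
0 · 0 · 2 · 3 · 1
2 · 0 · 2 · 3 · 2
[7] 0 · 1 · 2 · 2 · 0
3 · 3 · 1 · 3 · 0
0 · 0 · 1 · 2 · 0
1 · 2 · 2 · 0 · 3
0 · 0 · 2 · 3 · 1
2 · 0 · 2 · 3 · 2
[8] 1 · 1 · 2 · 2 · 0
3 · 3 · 1 · 3 · 0
0 · 0 · 1 · 2 · 0
1 · 2 · 2 · 0 · 3
0 · 0 · 2 · 3 · 1
2 · 0 · 2 · 3 · 2
[9] 2 · 1 · 2 · 2 · 0
3 · 3 · 1 · 3 · 0
0 · 0 · 1 · 2 · 0
1 · 2 · 2 · 0 · 3
0 · 0 · 2 · 3 · 1
2 · 0 · 2 · 3 · 2
[10] 3 · 1 · 2 · 2 · 0
3 · 3 · 1 · 3 · 0
0 · 0 · 1 · 2 · 0
1 · 2 · 2 · 0 · 3
0 · 0 · 2 · 3 · 1
2 · 0 · 2 · 3 · 2
[11] 1 · 3 · 2 · 2 · 0
1 · 0 · 2 · 3 · 0
1 · 1 · 1 · 2 · 0
1 · 2 · 2 · 0 · 3
0 · 0 · 2 · 3 · 1
2 · 0 · 2 · 3 · 2
[12] 2 · 3 · 2 · 2 · 0
1 · 0 · 2 · 3 · 0
1 · 1 · 1 · 2 · 0
1 · 2 · 2 · 0 · 3
0 · 0 · 2 · 3 · 1
2 · 0 · 2 · 3 · 2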